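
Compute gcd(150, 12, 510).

150 = 2 × 3 × 5^2
12 = 2^2 × 3
510 = 2 × 3 × 5 × 17
gcd(150, 12, 510) = 2 × 3 = 6.

6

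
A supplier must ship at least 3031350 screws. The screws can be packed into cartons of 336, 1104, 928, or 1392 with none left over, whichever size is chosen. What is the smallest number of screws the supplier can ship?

3137568

The number of screws must be a common multiple of 336, 1104, 928, and 1392, so a multiple of their LCM.
336 = 2^4 × 3 × 7
1104 = 2^4 × 3 × 23
928 = 2^5 × 29
1392 = 2^4 × 3 × 29
LCM(336, 1104, 928, 1392) = 2^5 × 3 × 7 × 23 × 29 = 448224.
Smallest multiple of 448224 that is ≥ 3031350: ⌈3031350/448224⌉ × 448224 = 7 × 448224 = 3137568.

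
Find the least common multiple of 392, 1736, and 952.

392 = 2^3 × 7^2
1736 = 2^3 × 7 × 31
952 = 2^3 × 7 × 17
LCM(392, 1736, 952) = 2^3 × 7^2 × 17 × 31 = 206584.

206584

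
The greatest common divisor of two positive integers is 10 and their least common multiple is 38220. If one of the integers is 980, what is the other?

390

For two integers, gcd × lcm = product, so the other is (10 × 38220) / 980 = 382200 / 980 = 390.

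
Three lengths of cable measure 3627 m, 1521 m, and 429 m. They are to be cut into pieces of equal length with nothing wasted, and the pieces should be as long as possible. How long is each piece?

39 m

Each piece length must divide every original length, so the longest possible is gcd(3627, 1521, 429).
3627 = 3^2 × 13 × 31
1521 = 3^2 × 13^2
429 = 3 × 11 × 13
gcd(3627, 1521, 429) = 3 × 13 = 39.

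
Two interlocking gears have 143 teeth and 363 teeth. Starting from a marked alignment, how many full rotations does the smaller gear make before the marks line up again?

All finish a whole number of cycles simultaneously at t = LCM of the periods.
143 = 11 × 13
363 = 3 × 11^2
LCM(143, 363) = 3 × 11^2 × 13 = 4719.
Rotations for period 143: 4719 / 143 = 33.

33 rotations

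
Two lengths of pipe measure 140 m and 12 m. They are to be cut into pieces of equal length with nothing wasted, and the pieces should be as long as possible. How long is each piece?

4 m

Each piece length must divide every original length, so the longest possible is gcd(140, 12).
140 = 2^2 × 5 × 7
12 = 2^2 × 3
gcd(140, 12) = 2^2 = 4.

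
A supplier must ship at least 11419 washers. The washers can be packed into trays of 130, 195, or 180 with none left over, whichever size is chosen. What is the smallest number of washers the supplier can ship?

11700

The number of washers must be a common multiple of 130, 195, and 180, so a multiple of their LCM.
130 = 2 × 5 × 13
195 = 3 × 5 × 13
180 = 2^2 × 3^2 × 5
LCM(130, 195, 180) = 2^2 × 3^2 × 5 × 13 = 2340.
Smallest multiple of 2340 that is ≥ 11419: ⌈11419/2340⌉ × 2340 = 5 × 2340 = 11700.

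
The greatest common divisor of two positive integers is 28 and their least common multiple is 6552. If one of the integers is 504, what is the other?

For two integers, gcd × lcm = product, so the other is (28 × 6552) / 504 = 183456 / 504 = 364.

364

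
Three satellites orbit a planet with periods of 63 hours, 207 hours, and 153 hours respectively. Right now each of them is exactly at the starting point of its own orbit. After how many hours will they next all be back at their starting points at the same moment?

The first simultaneous occurrence is after LCM of the individual periods.
63 = 3^2 × 7
207 = 3^2 × 23
153 = 3^2 × 17
LCM(63, 207, 153) = 3^2 × 7 × 17 × 23 = 24633.

24633 hours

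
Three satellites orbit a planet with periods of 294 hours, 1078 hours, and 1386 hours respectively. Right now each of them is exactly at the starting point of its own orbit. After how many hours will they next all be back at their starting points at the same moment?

The first simultaneous occurrence is after LCM of the individual periods.
294 = 2 × 3 × 7^2
1078 = 2 × 7^2 × 11
1386 = 2 × 3^2 × 7 × 11
LCM(294, 1078, 1386) = 2 × 3^2 × 7^2 × 11 = 9702.

9702 hours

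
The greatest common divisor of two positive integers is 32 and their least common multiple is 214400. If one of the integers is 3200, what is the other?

For two integers, gcd × lcm = product, so the other is (32 × 214400) / 3200 = 6860800 / 3200 = 2144.

2144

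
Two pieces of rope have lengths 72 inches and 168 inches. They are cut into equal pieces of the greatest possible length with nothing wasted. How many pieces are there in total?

Piece length = gcd(72, 168).
72 = 2^3 × 3^2
168 = 2^3 × 3 × 7
gcd(72, 168) = 2^3 × 3 = 24.
Total pieces = 72/24 + 168/24 = 3 + 7 = 10.

10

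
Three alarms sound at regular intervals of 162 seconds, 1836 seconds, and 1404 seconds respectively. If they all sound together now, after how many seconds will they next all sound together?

The first simultaneous occurrence is after LCM of the individual periods.
162 = 2 × 3^4
1836 = 2^2 × 3^3 × 17
1404 = 2^2 × 3^3 × 13
LCM(162, 1836, 1404) = 2^2 × 3^4 × 13 × 17 = 71604.

71604 seconds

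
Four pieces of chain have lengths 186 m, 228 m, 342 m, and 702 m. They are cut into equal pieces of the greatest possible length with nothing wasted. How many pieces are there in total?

Piece length = gcd(186, 228, 342, 702).
186 = 2 × 3 × 31
228 = 2^2 × 3 × 19
342 = 2 × 3^2 × 19
702 = 2 × 3^3 × 13
gcd(186, 228, 342, 702) = 2 × 3 = 6.
Total pieces = 186/6 + 228/6 + 342/6 + 702/6 = 31 + 38 + 57 + 117 = 243.

243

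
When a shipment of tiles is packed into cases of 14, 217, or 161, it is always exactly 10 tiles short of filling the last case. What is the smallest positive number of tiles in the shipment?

Being 10 short of a full case of size k means N ≡ −10 (mod k), i.e. N + 10 is a multiple of each size.
14 = 2 × 7
217 = 7 × 31
161 = 7 × 23
LCM(14, 217, 161) = 2 × 7 × 23 × 31 = 9982.
Smallest positive N is 9982 − 10 = 9972.

9972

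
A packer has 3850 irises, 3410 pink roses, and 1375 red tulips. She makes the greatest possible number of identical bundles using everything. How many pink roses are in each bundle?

62

Number of bundles = gcd(3850, 3410, 1375).
3850 = 2 × 5^2 × 7 × 11
3410 = 2 × 5 × 11 × 31
1375 = 5^3 × 11
gcd(3850, 3410, 1375) = 5 × 11 = 55.
pink roses per bundle = 3410 / 55 = 62.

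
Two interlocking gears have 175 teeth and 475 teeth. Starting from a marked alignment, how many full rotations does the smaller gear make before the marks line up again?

The first common completion time is the LCM of the periods.
175 = 5^2 × 7
475 = 5^2 × 19
LCM(175, 475) = 5^2 × 7 × 19 = 3325.
Rotations for period 175: 3325 / 175 = 19.

19 rotations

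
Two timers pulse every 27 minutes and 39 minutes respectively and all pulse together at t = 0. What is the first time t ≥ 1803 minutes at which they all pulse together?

2106 minutes

Joint pulses occur at multiples of LCM(27, 39).
27 = 3^3
39 = 3 × 13
LCM(27, 39) = 3^3 × 13 = 351.
Smallest multiple of 351 that is ≥ 1803: ⌈1803/351⌉ × 351 = 6 × 351 = 2106.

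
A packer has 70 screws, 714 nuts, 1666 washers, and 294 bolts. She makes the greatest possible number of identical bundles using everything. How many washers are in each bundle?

Number of bundles = gcd(70, 714, 1666, 294).
70 = 2 × 5 × 7
714 = 2 × 3 × 7 × 17
1666 = 2 × 7^2 × 17
294 = 2 × 3 × 7^2
gcd(70, 714, 1666, 294) = 2 × 7 = 14.
washers per bundle = 1666 / 14 = 119.

119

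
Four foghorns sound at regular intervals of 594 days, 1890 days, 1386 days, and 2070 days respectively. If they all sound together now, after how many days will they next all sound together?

478170 days

We need the least common multiple of the intervals.
594 = 2 × 3^3 × 11
1890 = 2 × 3^3 × 5 × 7
1386 = 2 × 3^2 × 7 × 11
2070 = 2 × 3^2 × 5 × 23
LCM(594, 1890, 1386, 2070) = 2 × 3^3 × 5 × 7 × 11 × 23 = 478170.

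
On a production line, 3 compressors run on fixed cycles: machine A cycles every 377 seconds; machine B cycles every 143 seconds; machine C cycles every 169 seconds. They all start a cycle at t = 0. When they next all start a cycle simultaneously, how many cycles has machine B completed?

377 cycles

The first common completion time is the LCM of the periods.
377 = 13 × 29
143 = 11 × 13
169 = 13^2
LCM(377, 143, 169) = 11 × 13^2 × 29 = 53911.
Cycles for period 143: 53911 / 143 = 377.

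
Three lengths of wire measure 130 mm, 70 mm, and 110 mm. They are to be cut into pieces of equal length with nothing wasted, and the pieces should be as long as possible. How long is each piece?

The greatest length dividing all of 130, 70, and 110 is their gcd.
130 = 2 × 5 × 13
70 = 2 × 5 × 7
110 = 2 × 5 × 11
gcd(130, 70, 110) = 2 × 5 = 10.

10 mm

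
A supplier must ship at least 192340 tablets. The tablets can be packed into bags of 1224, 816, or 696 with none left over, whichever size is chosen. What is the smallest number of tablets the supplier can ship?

The number of tablets must be a common multiple of 1224, 816, and 696, so a multiple of their LCM.
1224 = 2^3 × 3^2 × 17
816 = 2^4 × 3 × 17
696 = 2^3 × 3 × 29
LCM(1224, 816, 696) = 2^4 × 3^2 × 17 × 29 = 70992.
Smallest multiple of 70992 that is ≥ 192340: ⌈192340/70992⌉ × 70992 = 3 × 70992 = 212976.

212976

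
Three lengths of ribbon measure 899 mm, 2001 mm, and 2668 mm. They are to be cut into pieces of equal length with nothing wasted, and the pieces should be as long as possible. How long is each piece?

Each piece length must divide every original length, so the longest possible is gcd(899, 2001, 2668).
899 = 29 × 31
2001 = 3 × 23 × 29
2668 = 2^2 × 23 × 29
gcd(899, 2001, 2668) = 29.

29 mm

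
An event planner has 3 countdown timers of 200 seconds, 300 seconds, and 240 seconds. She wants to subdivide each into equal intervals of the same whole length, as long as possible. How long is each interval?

20 seconds

The interval must divide each timer length; the longest such is the gcd.
200 = 2^3 × 5^2
300 = 2^2 × 3 × 5^2
240 = 2^4 × 3 × 5
gcd(200, 300, 240) = 2^2 × 5 = 20.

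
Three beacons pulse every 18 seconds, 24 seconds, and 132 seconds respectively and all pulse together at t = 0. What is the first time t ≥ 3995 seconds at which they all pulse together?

4752 seconds

Joint pulses occur at multiples of LCM(18, 24, 132).
18 = 2 × 3^2
24 = 2^3 × 3
132 = 2^2 × 3 × 11
LCM(18, 24, 132) = 2^3 × 3^2 × 11 = 792.
Smallest multiple of 792 that is ≥ 3995: ⌈3995/792⌉ × 792 = 6 × 792 = 4752.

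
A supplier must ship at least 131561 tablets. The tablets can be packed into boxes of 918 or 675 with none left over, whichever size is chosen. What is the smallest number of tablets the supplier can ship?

137700

The number of tablets must be a common multiple of 918 and 675, so a multiple of their LCM.
918 = 2 × 3^3 × 17
675 = 3^3 × 5^2
LCM(918, 675) = 2 × 3^3 × 5^2 × 17 = 22950.
Smallest multiple of 22950 that is ≥ 131561: ⌈131561/22950⌉ × 22950 = 6 × 22950 = 137700.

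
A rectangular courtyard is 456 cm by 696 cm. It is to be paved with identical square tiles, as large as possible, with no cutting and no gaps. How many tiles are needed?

551

Tile side = gcd(456, 696).
456 = 2^3 × 3 × 19
696 = 2^3 × 3 × 29
gcd(456, 696) = 2^3 × 3 = 24.
Tiles: (456/24) × (696/24) = 19 × 29 = 551.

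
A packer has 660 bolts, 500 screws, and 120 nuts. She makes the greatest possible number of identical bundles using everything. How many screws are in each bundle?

Number of bundles = gcd(660, 500, 120).
660 = 2^2 × 3 × 5 × 11
500 = 2^2 × 5^3
120 = 2^3 × 3 × 5
gcd(660, 500, 120) = 2^2 × 5 = 20.
screws per bundle = 500 / 20 = 25.

25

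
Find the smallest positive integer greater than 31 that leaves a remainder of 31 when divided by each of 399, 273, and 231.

57088

N − 31 must be a common multiple of 399, 273, and 231.
399 = 3 × 7 × 19
273 = 3 × 7 × 13
231 = 3 × 7 × 11
LCM(399, 273, 231) = 3 × 7 × 11 × 13 × 19 = 57057.
Smallest N > 31 is LCM + 31 = 57057 + 31 = 57088.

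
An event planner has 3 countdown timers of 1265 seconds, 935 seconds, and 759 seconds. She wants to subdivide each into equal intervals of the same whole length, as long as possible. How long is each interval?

11 seconds

The interval must divide each timer length; the longest such is the gcd.
1265 = 5 × 11 × 23
935 = 5 × 11 × 17
759 = 3 × 11 × 23
gcd(1265, 935, 759) = 11.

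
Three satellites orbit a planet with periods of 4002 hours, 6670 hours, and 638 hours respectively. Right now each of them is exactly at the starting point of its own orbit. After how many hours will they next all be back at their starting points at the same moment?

We need the least common multiple of the intervals.
4002 = 2 × 3 × 23 × 29
6670 = 2 × 5 × 23 × 29
638 = 2 × 11 × 29
LCM(4002, 6670, 638) = 2 × 3 × 5 × 11 × 23 × 29 = 220110.

220110 hours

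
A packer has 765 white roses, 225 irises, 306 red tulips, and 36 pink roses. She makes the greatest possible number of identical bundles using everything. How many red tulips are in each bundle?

Number of bundles = gcd(765, 225, 306, 36).
765 = 3^2 × 5 × 17
225 = 3^2 × 5^2
306 = 2 × 3^2 × 17
36 = 2^2 × 3^2
gcd(765, 225, 306, 36) = 3^2 = 9.
red tulips per bundle = 306 / 9 = 34.

34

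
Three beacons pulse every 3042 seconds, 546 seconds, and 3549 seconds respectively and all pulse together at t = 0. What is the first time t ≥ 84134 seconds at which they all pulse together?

Joint pulses occur at multiples of LCM(3042, 546, 3549).
3042 = 2 × 3^2 × 13^2
546 = 2 × 3 × 7 × 13
3549 = 3 × 7 × 13^2
LCM(3042, 546, 3549) = 2 × 3^2 × 7 × 13^2 = 21294.
Smallest multiple of 21294 that is ≥ 84134: ⌈84134/21294⌉ × 21294 = 4 × 21294 = 85176.

85176 seconds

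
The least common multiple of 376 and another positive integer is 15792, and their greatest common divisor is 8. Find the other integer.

336

gcd × lcm = product of the two integers, so the other integer is (8 × 15792) / 376 = 336.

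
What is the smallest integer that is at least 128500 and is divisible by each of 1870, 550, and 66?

140250

The integer must be a common multiple of 1870, 550, and 66, so a multiple of their LCM.
1870 = 2 × 5 × 11 × 17
550 = 2 × 5^2 × 11
66 = 2 × 3 × 11
LCM(1870, 550, 66) = 2 × 3 × 5^2 × 11 × 17 = 28050.
Smallest multiple of 28050 that is ≥ 128500: ⌈128500/28050⌉ × 28050 = 5 × 28050 = 140250.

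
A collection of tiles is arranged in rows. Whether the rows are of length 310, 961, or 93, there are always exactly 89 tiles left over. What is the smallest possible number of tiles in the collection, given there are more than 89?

N − 89 must be a common multiple of 310, 961, and 93.
310 = 2 × 5 × 31
961 = 31^2
93 = 3 × 31
LCM(310, 961, 93) = 2 × 3 × 5 × 31^2 = 28830.
Smallest N > 89 is LCM + 89 = 28830 + 89 = 28919.

28919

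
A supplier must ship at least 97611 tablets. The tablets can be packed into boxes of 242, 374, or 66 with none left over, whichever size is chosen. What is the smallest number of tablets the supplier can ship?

The number of tablets must be a common multiple of 242, 374, and 66, so a multiple of their LCM.
242 = 2 × 11^2
374 = 2 × 11 × 17
66 = 2 × 3 × 11
LCM(242, 374, 66) = 2 × 3 × 11^2 × 17 = 12342.
Smallest multiple of 12342 that is ≥ 97611: ⌈97611/12342⌉ × 12342 = 8 × 12342 = 98736.

98736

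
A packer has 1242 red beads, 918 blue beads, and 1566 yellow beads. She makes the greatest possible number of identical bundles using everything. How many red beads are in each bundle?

23

Number of bundles = gcd(1242, 918, 1566).
1242 = 2 × 3^3 × 23
918 = 2 × 3^3 × 17
1566 = 2 × 3^3 × 29
gcd(1242, 918, 1566) = 2 × 3^3 = 54.
red beads per bundle = 1242 / 54 = 23.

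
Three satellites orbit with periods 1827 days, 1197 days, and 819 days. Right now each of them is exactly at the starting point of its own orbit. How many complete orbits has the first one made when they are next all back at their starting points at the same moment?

247 orbits

All finish a whole number of cycles simultaneously at t = LCM of the periods.
1827 = 3^2 × 7 × 29
1197 = 3^2 × 7 × 19
819 = 3^2 × 7 × 13
LCM(1827, 1197, 819) = 3^2 × 7 × 13 × 19 × 29 = 451269.
Orbits for period 1827: 451269 / 1827 = 247.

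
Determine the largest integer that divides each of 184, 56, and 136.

8

184 = 2^3 × 23
56 = 2^3 × 7
136 = 2^3 × 17
gcd(184, 56, 136) = 2^3 = 8.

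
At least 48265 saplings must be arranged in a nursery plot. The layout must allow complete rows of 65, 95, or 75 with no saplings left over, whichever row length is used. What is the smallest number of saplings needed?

55575

The number of saplings must be a common multiple of 65, 95, and 75, so a multiple of their LCM.
65 = 5 × 13
95 = 5 × 19
75 = 3 × 5^2
LCM(65, 95, 75) = 3 × 5^2 × 13 × 19 = 18525.
Smallest multiple of 18525 that is ≥ 48265: ⌈48265/18525⌉ × 18525 = 3 × 18525 = 55575.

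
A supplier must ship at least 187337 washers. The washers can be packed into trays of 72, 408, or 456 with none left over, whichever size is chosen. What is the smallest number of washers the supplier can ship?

209304

The number of washers must be a common multiple of 72, 408, and 456, so a multiple of their LCM.
72 = 2^3 × 3^2
408 = 2^3 × 3 × 17
456 = 2^3 × 3 × 19
LCM(72, 408, 456) = 2^3 × 3^2 × 17 × 19 = 23256.
Smallest multiple of 23256 that is ≥ 187337: ⌈187337/23256⌉ × 23256 = 9 × 23256 = 209304.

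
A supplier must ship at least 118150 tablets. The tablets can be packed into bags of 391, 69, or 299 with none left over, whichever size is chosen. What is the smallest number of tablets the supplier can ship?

121992

The number of tablets must be a common multiple of 391, 69, and 299, so a multiple of their LCM.
391 = 17 × 23
69 = 3 × 23
299 = 13 × 23
LCM(391, 69, 299) = 3 × 13 × 17 × 23 = 15249.
Smallest multiple of 15249 that is ≥ 118150: ⌈118150/15249⌉ × 15249 = 8 × 15249 = 121992.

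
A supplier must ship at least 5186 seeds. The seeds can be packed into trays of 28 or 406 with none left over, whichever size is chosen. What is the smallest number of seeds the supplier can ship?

The number of seeds must be a common multiple of 28 and 406, so a multiple of their LCM.
28 = 2^2 × 7
406 = 2 × 7 × 29
LCM(28, 406) = 2^2 × 7 × 29 = 812.
Smallest multiple of 812 that is ≥ 5186: ⌈5186/812⌉ × 812 = 7 × 812 = 5684.

5684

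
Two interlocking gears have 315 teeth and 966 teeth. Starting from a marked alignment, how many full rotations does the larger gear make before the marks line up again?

All finish a whole number of cycles simultaneously at t = LCM of the periods.
315 = 3^2 × 5 × 7
966 = 2 × 3 × 7 × 23
LCM(315, 966) = 2 × 3^2 × 5 × 7 × 23 = 14490.
Rotations for period 966: 14490 / 966 = 15.

15 rotations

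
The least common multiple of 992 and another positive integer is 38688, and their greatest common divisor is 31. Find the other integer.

gcd × lcm = product of the two integers, so the other integer is (31 × 38688) / 992 = 1209.

1209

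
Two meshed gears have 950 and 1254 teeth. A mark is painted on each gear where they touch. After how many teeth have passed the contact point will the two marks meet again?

We need the least common multiple of the intervals.
950 = 2 × 5^2 × 19
1254 = 2 × 3 × 11 × 19
LCM(950, 1254) = 2 × 3 × 5^2 × 11 × 19 = 31350.

31350 teeth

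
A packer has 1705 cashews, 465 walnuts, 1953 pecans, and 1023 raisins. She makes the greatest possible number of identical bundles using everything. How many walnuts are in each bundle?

Number of bundles = gcd(1705, 465, 1953, 1023).
1705 = 5 × 11 × 31
465 = 3 × 5 × 31
1953 = 3^2 × 7 × 31
1023 = 3 × 11 × 31
gcd(1705, 465, 1953, 1023) = 31.
walnuts per bundle = 465 / 31 = 15.

15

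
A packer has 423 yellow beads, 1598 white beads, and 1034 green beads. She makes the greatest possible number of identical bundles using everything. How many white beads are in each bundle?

34

Number of bundles = gcd(423, 1598, 1034).
423 = 3^2 × 47
1598 = 2 × 17 × 47
1034 = 2 × 11 × 47
gcd(423, 1598, 1034) = 47.
white beads per bundle = 1598 / 47 = 34.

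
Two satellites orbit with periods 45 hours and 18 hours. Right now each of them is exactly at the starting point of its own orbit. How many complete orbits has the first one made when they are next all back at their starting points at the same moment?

They are all back at their starting positions together after one LCM of the periods.
45 = 3^2 × 5
18 = 2 × 3^2
LCM(45, 18) = 2 × 3^2 × 5 = 90.
Orbits for period 45: 90 / 45 = 2.

2 orbits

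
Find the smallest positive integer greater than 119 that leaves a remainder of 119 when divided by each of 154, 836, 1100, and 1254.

N − 119 must be a common multiple of 154, 836, 1100, and 1254.
154 = 2 × 7 × 11
836 = 2^2 × 11 × 19
1100 = 2^2 × 5^2 × 11
1254 = 2 × 3 × 11 × 19
LCM(154, 836, 1100, 1254) = 2^2 × 3 × 5^2 × 7 × 11 × 19 = 438900.
Smallest N > 119 is LCM + 119 = 438900 + 119 = 439019.

439019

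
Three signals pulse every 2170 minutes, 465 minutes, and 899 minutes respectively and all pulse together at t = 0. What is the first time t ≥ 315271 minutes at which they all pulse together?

377580 minutes

Joint pulses occur at multiples of LCM(2170, 465, 899).
2170 = 2 × 5 × 7 × 31
465 = 3 × 5 × 31
899 = 29 × 31
LCM(2170, 465, 899) = 2 × 3 × 5 × 7 × 29 × 31 = 188790.
Smallest multiple of 188790 that is ≥ 315271: ⌈315271/188790⌉ × 188790 = 2 × 188790 = 377580.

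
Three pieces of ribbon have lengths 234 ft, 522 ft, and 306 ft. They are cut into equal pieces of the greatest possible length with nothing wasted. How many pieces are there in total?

Piece length = gcd(234, 522, 306).
234 = 2 × 3^2 × 13
522 = 2 × 3^2 × 29
306 = 2 × 3^2 × 17
gcd(234, 522, 306) = 2 × 3^2 = 18.
Total pieces = 234/18 + 522/18 + 306/18 = 13 + 29 + 17 = 59.

59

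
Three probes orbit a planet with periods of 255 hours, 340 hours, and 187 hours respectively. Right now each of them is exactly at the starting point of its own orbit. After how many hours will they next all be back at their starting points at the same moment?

They coincide at every common multiple of the periods; the first is the LCM.
255 = 3 × 5 × 17
340 = 2^2 × 5 × 17
187 = 11 × 17
LCM(255, 340, 187) = 2^2 × 3 × 5 × 11 × 17 = 11220.

11220 hours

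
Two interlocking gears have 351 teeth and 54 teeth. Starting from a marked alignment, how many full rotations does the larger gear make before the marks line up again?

They are all back at their starting positions together after one LCM of the periods.
351 = 3^3 × 13
54 = 2 × 3^3
LCM(351, 54) = 2 × 3^3 × 13 = 702.
Rotations for period 351: 702 / 351 = 2.

2 rotations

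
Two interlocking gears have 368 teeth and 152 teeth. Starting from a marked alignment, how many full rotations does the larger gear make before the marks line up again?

All finish a whole number of cycles simultaneously at t = LCM of the periods.
368 = 2^4 × 23
152 = 2^3 × 19
LCM(368, 152) = 2^4 × 19 × 23 = 6992.
Rotations for period 368: 6992 / 368 = 19.

19 rotations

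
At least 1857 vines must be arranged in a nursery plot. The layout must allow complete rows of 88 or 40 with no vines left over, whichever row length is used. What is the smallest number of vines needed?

2200

The number of vines must be a common multiple of 88 and 40, so a multiple of their LCM.
88 = 2^3 × 11
40 = 2^3 × 5
LCM(88, 40) = 2^3 × 5 × 11 = 440.
Smallest multiple of 440 that is ≥ 1857: ⌈1857/440⌉ × 440 = 5 × 440 = 2200.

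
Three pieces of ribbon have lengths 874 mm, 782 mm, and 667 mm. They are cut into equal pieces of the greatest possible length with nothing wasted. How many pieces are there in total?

101

Piece length = gcd(874, 782, 667).
874 = 2 × 19 × 23
782 = 2 × 17 × 23
667 = 23 × 29
gcd(874, 782, 667) = 23.
Total pieces = 874/23 + 782/23 + 667/23 = 38 + 34 + 29 = 101.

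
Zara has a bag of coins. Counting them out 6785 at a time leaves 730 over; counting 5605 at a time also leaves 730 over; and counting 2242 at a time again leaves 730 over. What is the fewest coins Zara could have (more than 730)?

N − 730 must be a common multiple of 6785, 5605, and 2242.
6785 = 5 × 23 × 59
5605 = 5 × 19 × 59
2242 = 2 × 19 × 59
LCM(6785, 5605, 2242) = 2 × 5 × 19 × 23 × 59 = 257830.
Smallest N > 730 is LCM + 730 = 257830 + 730 = 258560.

258560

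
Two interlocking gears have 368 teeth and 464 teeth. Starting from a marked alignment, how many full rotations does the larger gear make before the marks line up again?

All finish a whole number of cycles simultaneously at t = LCM of the periods.
368 = 2^4 × 23
464 = 2^4 × 29
LCM(368, 464) = 2^4 × 23 × 29 = 10672.
Rotations for period 464: 10672 / 464 = 23.

23 rotations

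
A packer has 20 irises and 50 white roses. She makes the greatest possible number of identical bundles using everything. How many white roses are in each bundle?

5

Number of bundles = gcd(20, 50).
20 = 2^2 × 5
50 = 2 × 5^2
gcd(20, 50) = 2 × 5 = 10.
white roses per bundle = 50 / 10 = 5.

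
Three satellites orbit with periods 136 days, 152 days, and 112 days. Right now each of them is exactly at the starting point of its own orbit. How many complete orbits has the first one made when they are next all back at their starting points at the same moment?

They are all back at their starting positions together after one LCM of the periods.
136 = 2^3 × 17
152 = 2^3 × 19
112 = 2^4 × 7
LCM(136, 152, 112) = 2^4 × 7 × 17 × 19 = 36176.
Orbits for period 136: 36176 / 136 = 266.

266 orbits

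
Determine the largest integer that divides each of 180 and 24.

12

180 = 2^2 × 3^2 × 5
24 = 2^3 × 3
gcd(180, 24) = 2^2 × 3 = 12.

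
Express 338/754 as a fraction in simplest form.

13/29

338 = 2 × 13^2
754 = 2 × 13 × 29
gcd(338, 754) = 2 × 13 = 26.
Divide numerator and denominator by 26: 338/754 = 13/29.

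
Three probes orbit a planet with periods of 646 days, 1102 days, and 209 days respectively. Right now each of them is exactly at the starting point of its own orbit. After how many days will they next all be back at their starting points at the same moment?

206074 days

We need the least common multiple of the intervals.
646 = 2 × 17 × 19
1102 = 2 × 19 × 29
209 = 11 × 19
LCM(646, 1102, 209) = 2 × 11 × 17 × 19 × 29 = 206074.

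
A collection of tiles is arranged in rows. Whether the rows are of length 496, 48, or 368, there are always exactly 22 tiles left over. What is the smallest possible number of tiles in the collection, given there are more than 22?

N − 22 must be a common multiple of 496, 48, and 368.
496 = 2^4 × 31
48 = 2^4 × 3
368 = 2^4 × 23
LCM(496, 48, 368) = 2^4 × 3 × 23 × 31 = 34224.
Smallest N > 22 is LCM + 22 = 34224 + 22 = 34246.

34246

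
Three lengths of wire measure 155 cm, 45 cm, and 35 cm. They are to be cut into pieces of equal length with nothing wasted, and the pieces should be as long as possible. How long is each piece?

5 cm

The greatest length dividing all of 155, 45, and 35 is their gcd.
155 = 5 × 31
45 = 3^2 × 5
35 = 5 × 7
gcd(155, 45, 35) = 5.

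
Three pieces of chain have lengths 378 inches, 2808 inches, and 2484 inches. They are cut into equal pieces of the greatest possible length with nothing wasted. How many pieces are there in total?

105

Piece length = gcd(378, 2808, 2484).
378 = 2 × 3^3 × 7
2808 = 2^3 × 3^3 × 13
2484 = 2^2 × 3^3 × 23
gcd(378, 2808, 2484) = 2 × 3^3 = 54.
Total pieces = 378/54 + 2808/54 + 2484/54 = 7 + 52 + 46 = 105.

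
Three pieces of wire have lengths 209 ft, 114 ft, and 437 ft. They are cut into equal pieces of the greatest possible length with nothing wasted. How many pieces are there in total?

40

Piece length = gcd(209, 114, 437).
209 = 11 × 19
114 = 2 × 3 × 19
437 = 19 × 23
gcd(209, 114, 437) = 19.
Total pieces = 209/19 + 114/19 + 437/19 = 11 + 6 + 23 = 40.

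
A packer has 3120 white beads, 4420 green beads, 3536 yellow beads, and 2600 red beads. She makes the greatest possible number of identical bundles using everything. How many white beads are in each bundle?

60

Number of bundles = gcd(3120, 4420, 3536, 2600).
3120 = 2^4 × 3 × 5 × 13
4420 = 2^2 × 5 × 13 × 17
3536 = 2^4 × 13 × 17
2600 = 2^3 × 5^2 × 13
gcd(3120, 4420, 3536, 2600) = 2^2 × 13 = 52.
white beads per bundle = 3120 / 52 = 60.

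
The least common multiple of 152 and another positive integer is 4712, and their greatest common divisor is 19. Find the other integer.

589

gcd × lcm = product of the two integers, so the other integer is (19 × 4712) / 152 = 589.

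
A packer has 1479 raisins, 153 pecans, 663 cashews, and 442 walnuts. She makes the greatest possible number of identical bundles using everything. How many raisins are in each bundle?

Number of bundles = gcd(1479, 153, 663, 442).
1479 = 3 × 17 × 29
153 = 3^2 × 17
663 = 3 × 13 × 17
442 = 2 × 13 × 17
gcd(1479, 153, 663, 442) = 17.
raisins per bundle = 1479 / 17 = 87.

87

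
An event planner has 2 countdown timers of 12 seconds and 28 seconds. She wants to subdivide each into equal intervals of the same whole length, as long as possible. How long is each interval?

4 seconds

By the Euclidean algorithm:
28 = 2 × 12 + 4
12 = 3 × 4 + 0
gcd(12, 28) = 4.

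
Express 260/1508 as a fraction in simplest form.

260 = 2^2 × 5 × 13
1508 = 2^2 × 13 × 29
gcd(260, 1508) = 2^2 × 13 = 52.
Divide numerator and denominator by 52: 260/1508 = 5/29.

5/29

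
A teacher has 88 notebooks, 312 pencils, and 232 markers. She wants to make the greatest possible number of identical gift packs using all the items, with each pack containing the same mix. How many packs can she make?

The pack count must divide each quantity, so the greatest is gcd(88, 312, 232).
88 = 2^3 × 11
312 = 2^3 × 3 × 13
232 = 2^3 × 29
gcd(88, 312, 232) = 2^3 = 8.

8 packs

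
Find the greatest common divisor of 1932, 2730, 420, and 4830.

42

1932 = 2^2 × 3 × 7 × 23
2730 = 2 × 3 × 5 × 7 × 13
420 = 2^2 × 3 × 5 × 7
4830 = 2 × 3 × 5 × 7 × 23
gcd(1932, 2730, 420, 4830) = 2 × 3 × 7 = 42.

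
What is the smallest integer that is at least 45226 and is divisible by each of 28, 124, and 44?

47740

The integer must be a common multiple of 28, 124, and 44, so a multiple of their LCM.
28 = 2^2 × 7
124 = 2^2 × 31
44 = 2^2 × 11
LCM(28, 124, 44) = 2^2 × 7 × 11 × 31 = 9548.
Smallest multiple of 9548 that is ≥ 45226: ⌈45226/9548⌉ × 9548 = 5 × 9548 = 47740.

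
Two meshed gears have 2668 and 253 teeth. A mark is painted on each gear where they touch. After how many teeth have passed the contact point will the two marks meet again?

The first simultaneous occurrence is after LCM of the individual periods.
2668 = 2^2 × 23 × 29
253 = 11 × 23
LCM(2668, 253) = 2^2 × 11 × 23 × 29 = 29348.

29348 teeth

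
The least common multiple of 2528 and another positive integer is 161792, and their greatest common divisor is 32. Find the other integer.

2048

gcd × lcm = product of the two integers, so the other integer is (32 × 161792) / 2528 = 2048.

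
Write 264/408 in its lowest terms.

264 = 2^3 × 3 × 11
408 = 2^3 × 3 × 17
gcd(264, 408) = 2^3 × 3 = 24.
Divide numerator and denominator by 24: 264/408 = 11/17.

11/17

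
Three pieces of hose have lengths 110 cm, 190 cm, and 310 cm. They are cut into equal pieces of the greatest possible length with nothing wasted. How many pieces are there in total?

Piece length = gcd(110, 190, 310).
110 = 2 × 5 × 11
190 = 2 × 5 × 19
310 = 2 × 5 × 31
gcd(110, 190, 310) = 2 × 5 = 10.
Total pieces = 110/10 + 190/10 + 310/10 = 11 + 19 + 31 = 61.

61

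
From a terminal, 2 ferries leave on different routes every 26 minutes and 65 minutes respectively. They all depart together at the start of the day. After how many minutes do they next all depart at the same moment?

130 minutes

The first simultaneous occurrence is after LCM of the individual periods.
26 = 2 × 13
65 = 5 × 13
LCM(26, 65) = 2 × 5 × 13 = 130.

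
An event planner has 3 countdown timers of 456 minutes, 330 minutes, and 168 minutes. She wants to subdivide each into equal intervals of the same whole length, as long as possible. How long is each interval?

The interval must divide each timer length; the longest such is the gcd.
456 = 2^3 × 3 × 19
330 = 2 × 3 × 5 × 11
168 = 2^3 × 3 × 7
gcd(456, 330, 168) = 2 × 3 = 6.

6 minutes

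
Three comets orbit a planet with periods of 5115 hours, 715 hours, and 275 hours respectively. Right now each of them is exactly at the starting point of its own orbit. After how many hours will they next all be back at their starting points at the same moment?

They coincide at every common multiple of the periods; the first is the LCM.
5115 = 3 × 5 × 11 × 31
715 = 5 × 11 × 13
275 = 5^2 × 11
LCM(5115, 715, 275) = 3 × 5^2 × 11 × 13 × 31 = 332475.

332475 hours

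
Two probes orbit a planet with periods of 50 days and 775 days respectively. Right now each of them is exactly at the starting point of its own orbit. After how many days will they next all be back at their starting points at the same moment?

They coincide at every common multiple of the periods; the first is the LCM.
50 = 2 × 5^2
775 = 5^2 × 31
LCM(50, 775) = 2 × 5^2 × 31 = 1550.

1550 days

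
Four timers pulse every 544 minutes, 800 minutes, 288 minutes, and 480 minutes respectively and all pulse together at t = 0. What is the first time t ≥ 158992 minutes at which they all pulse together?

244800 minutes

Joint pulses occur at multiples of LCM(544, 800, 288, 480).
544 = 2^5 × 17
800 = 2^5 × 5^2
288 = 2^5 × 3^2
480 = 2^5 × 3 × 5
LCM(544, 800, 288, 480) = 2^5 × 3^2 × 5^2 × 17 = 122400.
Smallest multiple of 122400 that is ≥ 158992: ⌈158992/122400⌉ × 122400 = 2 × 122400 = 244800.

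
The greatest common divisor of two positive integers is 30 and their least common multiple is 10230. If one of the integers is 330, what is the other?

930

For two integers, gcd × lcm = product, so the other is (30 × 10230) / 330 = 306900 / 330 = 930.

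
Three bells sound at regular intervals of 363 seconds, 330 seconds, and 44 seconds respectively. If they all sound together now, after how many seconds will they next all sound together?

7260 seconds

We need the least common multiple of the intervals.
363 = 3 × 11^2
330 = 2 × 3 × 5 × 11
44 = 2^2 × 11
LCM(363, 330, 44) = 2^2 × 3 × 5 × 11^2 = 7260.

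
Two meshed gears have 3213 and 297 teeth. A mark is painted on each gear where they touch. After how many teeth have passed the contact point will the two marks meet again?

They coincide at every common multiple of the periods; the first is the LCM.
3213 = 3^3 × 7 × 17
297 = 3^3 × 11
LCM(3213, 297) = 3^3 × 7 × 11 × 17 = 35343.

35343 teeth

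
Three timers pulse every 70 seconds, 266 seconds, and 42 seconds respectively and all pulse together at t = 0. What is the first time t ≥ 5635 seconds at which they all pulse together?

7980 seconds

Joint pulses occur at multiples of LCM(70, 266, 42).
70 = 2 × 5 × 7
266 = 2 × 7 × 19
42 = 2 × 3 × 7
LCM(70, 266, 42) = 2 × 3 × 5 × 7 × 19 = 3990.
Smallest multiple of 3990 that is ≥ 5635: ⌈5635/3990⌉ × 3990 = 2 × 3990 = 7980.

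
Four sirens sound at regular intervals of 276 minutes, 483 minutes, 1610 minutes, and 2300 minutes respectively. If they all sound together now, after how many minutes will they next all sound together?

We need the least common multiple of the intervals.
276 = 2^2 × 3 × 23
483 = 3 × 7 × 23
1610 = 2 × 5 × 7 × 23
2300 = 2^2 × 5^2 × 23
LCM(276, 483, 1610, 2300) = 2^2 × 3 × 5^2 × 7 × 23 = 48300.

48300 minutes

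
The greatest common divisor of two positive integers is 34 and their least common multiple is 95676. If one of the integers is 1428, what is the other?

For two integers, gcd × lcm = product, so the other is (34 × 95676) / 1428 = 3252984 / 1428 = 2278.

2278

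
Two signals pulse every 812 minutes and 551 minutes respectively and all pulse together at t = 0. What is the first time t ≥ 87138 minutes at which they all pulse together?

Joint pulses occur at multiples of LCM(812, 551).
812 = 2^2 × 7 × 29
551 = 19 × 29
LCM(812, 551) = 2^2 × 7 × 19 × 29 = 15428.
Smallest multiple of 15428 that is ≥ 87138: ⌈87138/15428⌉ × 15428 = 6 × 15428 = 92568.

92568 minutes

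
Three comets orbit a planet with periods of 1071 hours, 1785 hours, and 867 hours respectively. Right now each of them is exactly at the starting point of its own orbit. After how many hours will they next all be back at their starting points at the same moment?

We need the least common multiple of the intervals.
1071 = 3^2 × 7 × 17
1785 = 3 × 5 × 7 × 17
867 = 3 × 17^2
LCM(1071, 1785, 867) = 3^2 × 5 × 7 × 17^2 = 91035.

91035 hours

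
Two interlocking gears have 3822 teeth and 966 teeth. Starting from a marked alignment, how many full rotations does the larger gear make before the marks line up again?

They are all back at their starting positions together after one LCM of the periods.
3822 = 2 × 3 × 7^2 × 13
966 = 2 × 3 × 7 × 23
LCM(3822, 966) = 2 × 3 × 7^2 × 13 × 23 = 87906.
Rotations for period 3822: 87906 / 3822 = 23.

23 rotations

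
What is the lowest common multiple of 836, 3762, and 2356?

233244

836 = 2^2 × 11 × 19
3762 = 2 × 3^2 × 11 × 19
2356 = 2^2 × 19 × 31
LCM(836, 3762, 2356) = 2^2 × 3^2 × 11 × 19 × 31 = 233244.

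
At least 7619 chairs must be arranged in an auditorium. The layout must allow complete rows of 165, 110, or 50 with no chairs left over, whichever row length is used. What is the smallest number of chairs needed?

The number of chairs must be a common multiple of 165, 110, and 50, so a multiple of their LCM.
165 = 3 × 5 × 11
110 = 2 × 5 × 11
50 = 2 × 5^2
LCM(165, 110, 50) = 2 × 3 × 5^2 × 11 = 1650.
Smallest multiple of 1650 that is ≥ 7619: ⌈7619/1650⌉ × 1650 = 5 × 1650 = 8250.

8250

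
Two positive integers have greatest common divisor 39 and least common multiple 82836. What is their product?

For any two positive integers, gcd × lcm = product = 39 × 82836 = 3230604.

3230604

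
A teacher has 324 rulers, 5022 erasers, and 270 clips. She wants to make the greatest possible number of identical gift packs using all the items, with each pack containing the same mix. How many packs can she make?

The pack count must divide each quantity, so the greatest is gcd(324, 5022, 270).
324 = 2^2 × 3^4
5022 = 2 × 3^4 × 31
270 = 2 × 3^3 × 5
gcd(324, 5022, 270) = 2 × 3^3 = 54.

54 packs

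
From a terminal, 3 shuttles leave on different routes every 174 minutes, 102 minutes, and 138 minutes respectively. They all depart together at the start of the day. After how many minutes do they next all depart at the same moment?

They coincide at every common multiple of the periods; the first is the LCM.
174 = 2 × 3 × 29
102 = 2 × 3 × 17
138 = 2 × 3 × 23
LCM(174, 102, 138) = 2 × 3 × 17 × 23 × 29 = 68034.

68034 minutes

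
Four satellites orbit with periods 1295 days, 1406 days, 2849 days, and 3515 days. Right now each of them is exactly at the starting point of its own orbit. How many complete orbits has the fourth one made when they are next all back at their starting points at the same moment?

They are all back at their starting positions together after one LCM of the periods.
1295 = 5 × 7 × 37
1406 = 2 × 19 × 37
2849 = 7 × 11 × 37
3515 = 5 × 19 × 37
LCM(1295, 1406, 2849, 3515) = 2 × 5 × 7 × 11 × 19 × 37 = 541310.
Orbits for period 3515: 541310 / 3515 = 154.

154 orbits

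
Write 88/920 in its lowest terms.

88 = 2^3 × 11
920 = 2^3 × 5 × 23
gcd(88, 920) = 2^3 = 8.
Divide numerator and denominator by 8: 88/920 = 11/115.

11/115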